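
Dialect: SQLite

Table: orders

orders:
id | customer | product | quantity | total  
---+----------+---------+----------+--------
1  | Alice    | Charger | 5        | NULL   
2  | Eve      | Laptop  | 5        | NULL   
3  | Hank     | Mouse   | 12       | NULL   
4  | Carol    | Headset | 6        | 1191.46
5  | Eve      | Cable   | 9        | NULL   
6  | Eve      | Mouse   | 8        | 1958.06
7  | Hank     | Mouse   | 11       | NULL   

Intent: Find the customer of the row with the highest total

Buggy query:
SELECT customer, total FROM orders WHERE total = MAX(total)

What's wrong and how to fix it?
Bug: MAX(total) is an aggregate and cannot be used directly in WHERE

Fix: Wrap MAX in a scalar subquery so WHERE compares against a single value

Corrected query:
SELECT customer, total FROM orders WHERE total = (SELECT MAX(total) FROM orders)

Result:
customer | total  
---------+--------
Eve      | 1958.06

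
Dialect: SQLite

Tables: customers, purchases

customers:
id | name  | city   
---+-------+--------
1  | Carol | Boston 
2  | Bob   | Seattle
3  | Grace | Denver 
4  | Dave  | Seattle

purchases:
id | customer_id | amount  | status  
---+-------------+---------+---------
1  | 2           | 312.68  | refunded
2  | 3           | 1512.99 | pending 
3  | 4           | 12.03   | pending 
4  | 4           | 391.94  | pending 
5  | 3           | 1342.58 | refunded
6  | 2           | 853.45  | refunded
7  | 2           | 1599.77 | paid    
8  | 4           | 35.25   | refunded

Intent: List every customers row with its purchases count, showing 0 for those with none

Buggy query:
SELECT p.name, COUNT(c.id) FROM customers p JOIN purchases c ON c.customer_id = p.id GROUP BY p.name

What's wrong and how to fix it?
Bug: An inner join excludes parents with zero children

Fix: Switch to LEFT JOIN to retain unmatched parent rows

Corrected query:
SELECT p.name, COUNT(c.id) FROM customers p LEFT JOIN purchases c ON c.customer_id = p.id GROUP BY p.name

Result:
name  | COUNT(c.id)
------+------------
Bob   | 3          
Carol | 0          
Dave  | 3          
Grace | 2          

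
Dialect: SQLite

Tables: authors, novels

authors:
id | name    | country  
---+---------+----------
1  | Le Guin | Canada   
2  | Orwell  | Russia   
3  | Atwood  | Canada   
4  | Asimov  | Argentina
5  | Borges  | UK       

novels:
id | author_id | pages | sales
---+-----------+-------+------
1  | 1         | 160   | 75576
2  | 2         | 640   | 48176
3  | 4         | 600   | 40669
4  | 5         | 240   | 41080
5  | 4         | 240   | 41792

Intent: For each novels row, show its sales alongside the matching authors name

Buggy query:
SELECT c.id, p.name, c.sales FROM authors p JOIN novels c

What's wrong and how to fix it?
Bug: JOIN with no ON clause produces a cartesian product; every novels row pairs with every authors row

Fix: Add ON c.author_id = p.id to the JOIN

Corrected query:
SELECT c.id, p.name, c.sales FROM authors p JOIN novels c ON c.author_id = p.id

Result:
id | name    | sales
---+---------+------
1  | Le Guin | 75576
2  | Orwell  | 48176
3  | Asimov  | 40669
4  | Borges  | 41080
5  | Asimov  | 41792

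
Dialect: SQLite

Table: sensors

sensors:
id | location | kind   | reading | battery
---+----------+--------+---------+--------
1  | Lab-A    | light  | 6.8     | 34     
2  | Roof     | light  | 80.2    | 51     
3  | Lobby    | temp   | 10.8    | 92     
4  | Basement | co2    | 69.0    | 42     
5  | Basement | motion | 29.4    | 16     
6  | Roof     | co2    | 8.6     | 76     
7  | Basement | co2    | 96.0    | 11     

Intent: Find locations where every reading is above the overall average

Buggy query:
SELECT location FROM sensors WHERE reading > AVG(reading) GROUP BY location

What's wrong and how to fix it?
Bug: WHERE evaluates per row before aggregation, so AVG() is unavailable

Fix: Compute the overall average in a scalar subquery and compare each group's MIN against it in HAVING

Corrected query:
SELECT location FROM sensors GROUP BY location HAVING MIN(reading) > (SELECT AVG(reading) FROM sensors)

Result:
(no rows)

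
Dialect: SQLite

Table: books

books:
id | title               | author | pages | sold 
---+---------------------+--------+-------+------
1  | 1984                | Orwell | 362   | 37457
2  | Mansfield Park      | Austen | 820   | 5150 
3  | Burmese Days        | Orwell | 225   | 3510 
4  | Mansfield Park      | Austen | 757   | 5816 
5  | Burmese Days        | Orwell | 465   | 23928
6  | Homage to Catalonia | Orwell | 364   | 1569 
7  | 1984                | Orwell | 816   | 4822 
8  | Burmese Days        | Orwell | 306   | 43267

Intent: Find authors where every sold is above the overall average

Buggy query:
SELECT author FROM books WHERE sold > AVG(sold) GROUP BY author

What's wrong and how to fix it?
Bug: WHERE evaluates per row before aggregation, so AVG() is unavailable

Fix: Use a subquery for AVG and a HAVING MIN(...) filter so the condition holds for every row in the group

Corrected query:
SELECT author FROM books GROUP BY author HAVING MIN(sold) > (SELECT AVG(sold) FROM books)

Result:
(no rows)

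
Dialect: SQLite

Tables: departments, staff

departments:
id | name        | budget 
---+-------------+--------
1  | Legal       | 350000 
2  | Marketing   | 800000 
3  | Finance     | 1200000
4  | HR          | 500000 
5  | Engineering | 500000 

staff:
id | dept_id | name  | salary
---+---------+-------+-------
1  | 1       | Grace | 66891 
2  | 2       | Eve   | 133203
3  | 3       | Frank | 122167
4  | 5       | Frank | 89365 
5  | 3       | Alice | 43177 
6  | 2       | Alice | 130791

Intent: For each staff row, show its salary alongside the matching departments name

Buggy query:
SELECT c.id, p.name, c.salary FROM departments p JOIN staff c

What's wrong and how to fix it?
Bug: JOIN with no ON clause produces a cartesian product; every staff row pairs with every departments row

Fix: Add ON c.dept_id = p.id to the JOIN

Corrected query:
SELECT c.id, p.name, c.salary FROM departments p JOIN staff c ON c.dept_id = p.id

Result:
id | name        | salary
---+-------------+-------
1  | Legal       | 66891 
2  | Marketing   | 133203
3  | Finance     | 122167
4  | Engineering | 89365 
5  | Finance     | 43177 
6  | Marketing   | 130791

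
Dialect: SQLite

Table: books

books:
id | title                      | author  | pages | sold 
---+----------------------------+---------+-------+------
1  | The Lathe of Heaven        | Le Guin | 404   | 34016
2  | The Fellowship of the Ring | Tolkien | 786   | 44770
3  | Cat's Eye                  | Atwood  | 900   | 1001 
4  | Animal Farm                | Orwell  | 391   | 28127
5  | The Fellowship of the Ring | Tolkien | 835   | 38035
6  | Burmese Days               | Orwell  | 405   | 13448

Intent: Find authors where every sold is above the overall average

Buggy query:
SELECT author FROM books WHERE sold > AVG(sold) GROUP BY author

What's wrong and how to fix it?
Bug: AVG() is an aggregate; it can't sit directly in WHERE

Fix: Use a subquery for AVG and a HAVING MIN(...) filter so the condition holds for every row in the group

Corrected query:
SELECT author FROM books GROUP BY author HAVING MIN(sold) > (SELECT AVG(sold) FROM books)

Result:
author 
-------
Le Guin
Tolkien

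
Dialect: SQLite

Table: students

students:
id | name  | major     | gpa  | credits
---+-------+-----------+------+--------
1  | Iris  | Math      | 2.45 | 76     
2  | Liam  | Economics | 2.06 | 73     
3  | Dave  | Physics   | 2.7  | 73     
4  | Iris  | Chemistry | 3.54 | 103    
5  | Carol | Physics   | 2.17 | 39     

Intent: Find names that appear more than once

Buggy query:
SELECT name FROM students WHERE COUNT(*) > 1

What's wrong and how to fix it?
Bug: COUNT(*) is an aggregate and cannot be used in WHERE

Fix: GROUP BY name, then filter groups with HAVING COUNT(*) > 1

Corrected query:
SELECT name FROM students GROUP BY name HAVING COUNT(*) > 1

Result:
name
----
Iris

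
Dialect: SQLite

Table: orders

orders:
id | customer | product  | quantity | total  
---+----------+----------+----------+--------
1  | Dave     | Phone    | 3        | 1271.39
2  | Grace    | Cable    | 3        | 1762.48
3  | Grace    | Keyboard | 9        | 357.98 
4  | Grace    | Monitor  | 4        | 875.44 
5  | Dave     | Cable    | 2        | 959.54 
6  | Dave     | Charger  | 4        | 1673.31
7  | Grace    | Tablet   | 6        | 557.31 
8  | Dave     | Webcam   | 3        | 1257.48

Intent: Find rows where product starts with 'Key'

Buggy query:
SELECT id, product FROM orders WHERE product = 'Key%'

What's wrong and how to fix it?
Bug: '=' compares the literal string including the % character; pattern matching needs LIKE

Fix: Replace '=' with LIKE so 'Key%' is treated as a pattern

Corrected query:
SELECT id, product FROM orders WHERE product LIKE 'Key%'

Result:
id | product 
---+---------
3  | Keyboard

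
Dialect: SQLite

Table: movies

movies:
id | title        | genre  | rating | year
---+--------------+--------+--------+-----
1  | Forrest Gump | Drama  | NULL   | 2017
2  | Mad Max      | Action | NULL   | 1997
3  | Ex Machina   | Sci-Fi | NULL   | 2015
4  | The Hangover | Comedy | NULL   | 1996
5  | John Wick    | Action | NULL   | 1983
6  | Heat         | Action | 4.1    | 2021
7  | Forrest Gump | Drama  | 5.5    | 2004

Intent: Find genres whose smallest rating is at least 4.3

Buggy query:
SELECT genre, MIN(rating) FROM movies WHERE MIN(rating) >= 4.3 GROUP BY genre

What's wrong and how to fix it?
Bug: MIN() in WHERE is a misuse of aggregate

Fix: Replace WHERE with HAVING after the GROUP BY

Corrected query:
SELECT genre, MIN(rating) FROM movies GROUP BY genre HAVING MIN(rating) >= 4.3

Result:
genre | MIN(rating)
------+------------
Drama | 5.5        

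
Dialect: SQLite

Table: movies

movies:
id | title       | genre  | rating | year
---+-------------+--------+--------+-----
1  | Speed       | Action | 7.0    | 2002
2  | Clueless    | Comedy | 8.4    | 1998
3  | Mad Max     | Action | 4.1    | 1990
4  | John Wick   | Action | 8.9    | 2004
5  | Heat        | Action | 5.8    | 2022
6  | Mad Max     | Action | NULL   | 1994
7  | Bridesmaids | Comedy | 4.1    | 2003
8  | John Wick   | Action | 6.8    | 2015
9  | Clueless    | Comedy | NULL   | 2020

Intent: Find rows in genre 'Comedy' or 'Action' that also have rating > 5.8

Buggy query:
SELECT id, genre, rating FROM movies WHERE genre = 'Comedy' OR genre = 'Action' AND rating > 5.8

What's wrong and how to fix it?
Bug: AND binds tighter than OR, so this parses as genre = 'Comedy' OR (genre = 'Action' AND rating > 5.8)

Fix: Add parentheses around the OR so the AND applies to both alternatives

Corrected query:
SELECT id, genre, rating FROM movies WHERE (genre = 'Comedy' OR genre = 'Action') AND rating > 5.8

Result:
id | genre  | rating
---+--------+-------
1  | Action | 7     
2  | Comedy | 8.4   
4  | Action | 8.9   
8  | Action | 6.8   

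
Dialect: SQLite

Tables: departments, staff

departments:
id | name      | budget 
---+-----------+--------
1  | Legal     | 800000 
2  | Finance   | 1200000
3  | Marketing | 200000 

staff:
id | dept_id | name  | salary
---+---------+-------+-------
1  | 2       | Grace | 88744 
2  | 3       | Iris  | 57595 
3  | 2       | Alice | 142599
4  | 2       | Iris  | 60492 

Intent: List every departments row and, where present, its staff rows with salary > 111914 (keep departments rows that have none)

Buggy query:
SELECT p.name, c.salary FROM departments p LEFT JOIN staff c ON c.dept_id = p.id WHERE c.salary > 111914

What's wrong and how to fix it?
Bug: A WHERE condition on the right-hand table after LEFT JOIN drops unmatched parents

Fix: Move the right-table condition into the ON clause so unmatched parents are kept

Corrected query:
SELECT p.name, c.salary FROM departments p LEFT JOIN staff c ON c.dept_id = p.id AND c.salary > 111914

Result:
name      | salary
----------+-------
Legal     | NULL  
Finance   | 142599
Marketing | NULL  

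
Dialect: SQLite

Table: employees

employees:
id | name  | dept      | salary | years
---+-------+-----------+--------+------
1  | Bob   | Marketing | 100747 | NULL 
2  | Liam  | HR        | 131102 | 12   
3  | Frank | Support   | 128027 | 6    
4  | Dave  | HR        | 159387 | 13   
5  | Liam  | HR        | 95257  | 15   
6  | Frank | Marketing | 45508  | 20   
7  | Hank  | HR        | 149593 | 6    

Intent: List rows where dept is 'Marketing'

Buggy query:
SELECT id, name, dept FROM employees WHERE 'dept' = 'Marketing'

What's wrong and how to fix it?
Bug: 'dept' in single quotes is a string literal, not the column; the comparison is literal-vs-literal and never true

Fix: Remove the quotes around the column name (or use double quotes for an identifier)

Corrected query:
SELECT id, name, dept FROM employees WHERE dept = 'Marketing'

Result:
id | name  | dept     
---+-------+----------
1  | Bob   | Marketing
6  | Frank | Marketing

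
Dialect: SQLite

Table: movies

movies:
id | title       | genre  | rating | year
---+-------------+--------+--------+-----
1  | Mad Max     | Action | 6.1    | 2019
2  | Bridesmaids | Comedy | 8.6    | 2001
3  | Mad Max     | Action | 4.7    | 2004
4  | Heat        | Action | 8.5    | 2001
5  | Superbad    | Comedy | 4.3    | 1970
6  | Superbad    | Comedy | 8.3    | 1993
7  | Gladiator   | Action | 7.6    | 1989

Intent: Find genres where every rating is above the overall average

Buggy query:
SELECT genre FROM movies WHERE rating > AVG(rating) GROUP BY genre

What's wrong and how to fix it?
Bug: AVG() is an aggregate; it can't sit directly in WHERE

Fix: Compute the overall average in a scalar subquery and compare each group's MIN against it in HAVING

Corrected query:
SELECT genre FROM movies GROUP BY genre HAVING MIN(rating) > (SELECT AVG(rating) FROM movies)

Result:
(no rows)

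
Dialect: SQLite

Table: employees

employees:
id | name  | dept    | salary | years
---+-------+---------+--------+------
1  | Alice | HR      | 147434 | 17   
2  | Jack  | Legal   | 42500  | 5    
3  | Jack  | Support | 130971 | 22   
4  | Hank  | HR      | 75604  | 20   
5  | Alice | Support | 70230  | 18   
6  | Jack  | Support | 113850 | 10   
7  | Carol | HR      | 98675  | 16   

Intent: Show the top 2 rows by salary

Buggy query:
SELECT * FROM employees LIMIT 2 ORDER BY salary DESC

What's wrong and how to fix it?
Bug: ORDER BY cannot follow LIMIT; LIMIT is the final clause

Fix: Swap the clauses: ORDER BY first, then LIMIT

Corrected query:
SELECT * FROM employees ORDER BY salary DESC LIMIT 2

Result:
id | name  | dept    | salary | years
---+-------+---------+--------+------
1  | Alice | HR      | 147434 | 17   
3  | Jack  | Support | 130971 | 22   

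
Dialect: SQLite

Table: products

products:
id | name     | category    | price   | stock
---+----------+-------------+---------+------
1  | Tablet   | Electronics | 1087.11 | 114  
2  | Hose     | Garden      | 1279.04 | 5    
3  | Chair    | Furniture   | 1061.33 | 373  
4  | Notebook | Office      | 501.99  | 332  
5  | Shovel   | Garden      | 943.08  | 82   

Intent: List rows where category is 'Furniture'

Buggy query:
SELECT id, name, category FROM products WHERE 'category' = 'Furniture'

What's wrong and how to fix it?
Bug: Single quotes denote string literals in SQL; the column name is being compared as a constant string

Fix: Reference the column as category without single quotes

Corrected query:
SELECT id, name, category FROM products WHERE category = 'Furniture'

Result:
id | name  | category 
---+-------+----------
3  | Chair | Furniture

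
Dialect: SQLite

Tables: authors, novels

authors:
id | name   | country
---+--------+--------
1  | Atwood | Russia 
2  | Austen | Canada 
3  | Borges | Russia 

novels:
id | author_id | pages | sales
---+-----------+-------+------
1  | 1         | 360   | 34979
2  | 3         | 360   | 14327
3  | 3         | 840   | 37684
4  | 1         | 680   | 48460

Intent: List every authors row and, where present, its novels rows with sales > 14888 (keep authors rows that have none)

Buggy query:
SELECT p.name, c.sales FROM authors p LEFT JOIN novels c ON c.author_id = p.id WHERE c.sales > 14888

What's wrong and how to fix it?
Bug: Filtering c.sales in WHERE discards the NULL rows produced by LEFT JOIN, turning it into an inner join

Fix: Put 'c.sales > 14888' in the JOIN's ON clause instead of WHERE

Corrected query:
SELECT p.name, c.sales FROM authors p LEFT JOIN novels c ON c.author_id = p.id AND c.sales > 14888

Result:
name   | sales
-------+------
Atwood | 34979
Atwood | 48460
Austen | NULL 
Borges | 37684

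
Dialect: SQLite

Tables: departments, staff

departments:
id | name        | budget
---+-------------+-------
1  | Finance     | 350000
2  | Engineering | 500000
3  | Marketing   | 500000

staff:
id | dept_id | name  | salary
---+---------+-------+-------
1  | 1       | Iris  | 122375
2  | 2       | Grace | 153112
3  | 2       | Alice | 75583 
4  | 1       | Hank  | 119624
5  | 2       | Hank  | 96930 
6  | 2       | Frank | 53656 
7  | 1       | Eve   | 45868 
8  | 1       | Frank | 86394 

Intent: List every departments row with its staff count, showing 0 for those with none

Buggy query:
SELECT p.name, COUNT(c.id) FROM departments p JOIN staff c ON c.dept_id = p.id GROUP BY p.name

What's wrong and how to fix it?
Bug: INNER JOIN drops departments rows that have no matching staff rows

Fix: Use LEFT JOIN so parents without children still appear (COUNT(c.id) gives 0)

Corrected query:
SELECT p.name, COUNT(c.id) FROM departments p LEFT JOIN staff c ON c.dept_id = p.id GROUP BY p.name

Result:
name        | COUNT(c.id)
------------+------------
Engineering | 4          
Finance     | 4          
Marketing   | 0          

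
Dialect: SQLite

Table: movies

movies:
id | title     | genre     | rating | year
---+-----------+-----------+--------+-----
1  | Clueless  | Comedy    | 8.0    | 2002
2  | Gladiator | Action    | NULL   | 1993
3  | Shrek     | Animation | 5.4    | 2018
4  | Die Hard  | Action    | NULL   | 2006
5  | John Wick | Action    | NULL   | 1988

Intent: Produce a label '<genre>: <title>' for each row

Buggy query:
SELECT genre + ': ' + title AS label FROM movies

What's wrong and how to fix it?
Bug: '+' is numeric addition; on text columns SQLite converts them to 0 instead of concatenating

Fix: Replace + with || to concatenate text

Corrected query:
SELECT genre || ': ' || title AS label FROM movies

Result:
label            
-----------------
Comedy: Clueless 
Action: Gladiator
Animation: Shrek 
Action: Die Hard 
Action: John Wick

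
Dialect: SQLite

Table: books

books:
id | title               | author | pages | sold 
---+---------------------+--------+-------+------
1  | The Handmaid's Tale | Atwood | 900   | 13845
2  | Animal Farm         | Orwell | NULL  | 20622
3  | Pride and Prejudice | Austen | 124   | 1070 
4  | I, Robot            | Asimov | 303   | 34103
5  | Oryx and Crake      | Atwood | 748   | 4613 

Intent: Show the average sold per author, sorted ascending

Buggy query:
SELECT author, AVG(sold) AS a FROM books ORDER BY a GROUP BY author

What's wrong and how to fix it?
Bug: ORDER BY appears before GROUP BY; SQL clause order requires GROUP BY first

Fix: Reorder: SELECT … FROM … GROUP BY … ORDER BY …

Corrected query:
SELECT author, AVG(sold) AS a FROM books GROUP BY author ORDER BY a

Result:
author | a    
-------+------
Austen | 1070 
Atwood | 9229 
Orwell | 20622
Asimov | 34103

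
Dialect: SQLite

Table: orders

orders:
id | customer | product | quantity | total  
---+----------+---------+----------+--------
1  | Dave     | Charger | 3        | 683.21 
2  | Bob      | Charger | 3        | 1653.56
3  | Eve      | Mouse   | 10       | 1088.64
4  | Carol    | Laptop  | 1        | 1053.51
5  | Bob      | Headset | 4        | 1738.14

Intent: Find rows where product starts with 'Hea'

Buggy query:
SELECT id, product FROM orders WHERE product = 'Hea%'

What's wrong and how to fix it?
Bug: '=' compares the literal string including the % character; pattern matching needs LIKE

Fix: Use LIKE for wildcard pattern matching

Corrected query:
SELECT id, product FROM orders WHERE product LIKE 'Hea%'

Result:
id | product
---+--------
5  | Headset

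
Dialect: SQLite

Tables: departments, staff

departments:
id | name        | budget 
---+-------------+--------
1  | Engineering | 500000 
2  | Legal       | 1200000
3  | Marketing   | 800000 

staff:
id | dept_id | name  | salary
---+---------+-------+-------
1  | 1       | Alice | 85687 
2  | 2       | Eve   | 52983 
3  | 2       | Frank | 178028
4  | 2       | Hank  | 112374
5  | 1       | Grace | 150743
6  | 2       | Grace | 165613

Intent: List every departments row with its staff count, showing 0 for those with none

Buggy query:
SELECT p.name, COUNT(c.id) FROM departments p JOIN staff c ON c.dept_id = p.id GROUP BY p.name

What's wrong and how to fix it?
Bug: An inner join excludes parents with zero children

Fix: Use LEFT JOIN so parents without children still appear (COUNT(c.id) gives 0)

Corrected query:
SELECT p.name, COUNT(c.id) FROM departments p LEFT JOIN staff c ON c.dept_id = p.id GROUP BY p.name

Result:
name        | COUNT(c.id)
------------+------------
Engineering | 2          
Legal       | 4          
Marketing   | 0          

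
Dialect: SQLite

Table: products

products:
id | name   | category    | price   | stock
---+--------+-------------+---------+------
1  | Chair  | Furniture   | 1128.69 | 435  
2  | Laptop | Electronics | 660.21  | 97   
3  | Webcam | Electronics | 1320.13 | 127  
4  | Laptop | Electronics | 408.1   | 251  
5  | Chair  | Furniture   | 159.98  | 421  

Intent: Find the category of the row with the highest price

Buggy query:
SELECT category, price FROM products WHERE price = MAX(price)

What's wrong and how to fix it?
Bug: MAX(price) is an aggregate and cannot be used directly in WHERE

Fix: Use a subquery: WHERE price = (SELECT MAX(price) FROM products)

Corrected query:
SELECT category, price FROM products WHERE price = (SELECT MAX(price) FROM products)

Result:
category    | price  
------------+--------
Electronics | 1320.13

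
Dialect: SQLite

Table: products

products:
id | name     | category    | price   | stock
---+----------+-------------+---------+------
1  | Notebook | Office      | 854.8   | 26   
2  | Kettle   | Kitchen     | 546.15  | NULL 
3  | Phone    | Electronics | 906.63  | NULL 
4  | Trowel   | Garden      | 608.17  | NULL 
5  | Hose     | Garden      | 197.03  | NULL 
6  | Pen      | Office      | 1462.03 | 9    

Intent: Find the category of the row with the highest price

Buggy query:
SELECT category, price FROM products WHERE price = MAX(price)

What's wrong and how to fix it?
Bug: MAX(price) is an aggregate and cannot be used directly in WHERE

Fix: Wrap MAX in a scalar subquery so WHERE compares against a single value

Corrected query:
SELECT category, price FROM products WHERE price = (SELECT MAX(price) FROM products)

Result:
category | price  
---------+--------
Office   | 1462.03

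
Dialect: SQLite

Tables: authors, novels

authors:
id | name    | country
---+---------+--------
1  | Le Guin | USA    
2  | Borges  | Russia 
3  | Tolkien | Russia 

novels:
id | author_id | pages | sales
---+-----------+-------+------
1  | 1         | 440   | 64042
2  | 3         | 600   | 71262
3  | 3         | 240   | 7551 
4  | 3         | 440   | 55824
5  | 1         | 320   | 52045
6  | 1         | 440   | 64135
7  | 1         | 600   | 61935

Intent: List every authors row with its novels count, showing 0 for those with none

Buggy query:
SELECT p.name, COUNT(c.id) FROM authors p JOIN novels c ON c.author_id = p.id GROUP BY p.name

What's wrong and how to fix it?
Bug: An inner join excludes parents with zero children

Fix: Use LEFT JOIN so parents without children still appear (COUNT(c.id) gives 0)

Corrected query:
SELECT p.name, COUNT(c.id) FROM authors p LEFT JOIN novels c ON c.author_id = p.id GROUP BY p.name

Result:
name    | COUNT(c.id)
--------+------------
Borges  | 0          
Le Guin | 4          
Tolkien | 3          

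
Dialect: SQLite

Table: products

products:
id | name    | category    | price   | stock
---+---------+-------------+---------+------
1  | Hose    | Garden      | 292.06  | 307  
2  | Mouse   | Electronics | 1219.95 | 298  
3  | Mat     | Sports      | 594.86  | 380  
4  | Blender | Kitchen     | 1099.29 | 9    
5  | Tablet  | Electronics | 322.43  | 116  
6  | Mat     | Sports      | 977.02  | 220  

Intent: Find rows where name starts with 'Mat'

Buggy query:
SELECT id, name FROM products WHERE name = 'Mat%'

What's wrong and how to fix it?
Bug: '=' compares the literal string including the % character; pattern matching needs LIKE

Fix: Replace '=' with LIKE so 'Mat%' is treated as a pattern

Corrected query:
SELECT id, name FROM products WHERE name LIKE 'Mat%'

Result:
id | name
---+-----
3  | Mat 
6  | Mat 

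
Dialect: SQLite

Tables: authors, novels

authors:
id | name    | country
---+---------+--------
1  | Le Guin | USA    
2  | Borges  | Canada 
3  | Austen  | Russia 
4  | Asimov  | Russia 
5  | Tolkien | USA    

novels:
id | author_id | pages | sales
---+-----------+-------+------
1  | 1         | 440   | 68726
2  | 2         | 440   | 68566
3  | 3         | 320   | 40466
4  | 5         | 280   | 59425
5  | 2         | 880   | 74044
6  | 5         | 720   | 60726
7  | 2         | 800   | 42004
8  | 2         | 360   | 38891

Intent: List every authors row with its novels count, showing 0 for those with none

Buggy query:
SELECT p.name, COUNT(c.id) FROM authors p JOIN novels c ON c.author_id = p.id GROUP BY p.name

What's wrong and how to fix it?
Bug: An inner join excludes parents with zero children

Fix: Switch to LEFT JOIN to retain unmatched parent rows

Corrected query:
SELECT p.name, COUNT(c.id) FROM authors p LEFT JOIN novels c ON c.author_id = p.id GROUP BY p.name

Result:
name    | COUNT(c.id)
--------+------------
Asimov  | 0          
Austen  | 1          
Borges  | 4          
Le Guin | 1          
Tolkien | 2          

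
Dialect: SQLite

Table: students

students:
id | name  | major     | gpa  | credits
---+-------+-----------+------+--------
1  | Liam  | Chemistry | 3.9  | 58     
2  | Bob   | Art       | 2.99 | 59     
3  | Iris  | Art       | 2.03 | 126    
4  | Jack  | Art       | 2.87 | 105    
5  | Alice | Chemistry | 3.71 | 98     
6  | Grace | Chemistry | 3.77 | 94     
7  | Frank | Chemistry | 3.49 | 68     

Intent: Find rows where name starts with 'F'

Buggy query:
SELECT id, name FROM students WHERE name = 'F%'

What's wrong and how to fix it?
Bug: Wildcards only work with LIKE; '=' treats '%' as a literal character

Fix: Use LIKE for wildcard pattern matching

Corrected query:
SELECT id, name FROM students WHERE name LIKE 'F%'

Result:
id | name 
---+------
7  | Frank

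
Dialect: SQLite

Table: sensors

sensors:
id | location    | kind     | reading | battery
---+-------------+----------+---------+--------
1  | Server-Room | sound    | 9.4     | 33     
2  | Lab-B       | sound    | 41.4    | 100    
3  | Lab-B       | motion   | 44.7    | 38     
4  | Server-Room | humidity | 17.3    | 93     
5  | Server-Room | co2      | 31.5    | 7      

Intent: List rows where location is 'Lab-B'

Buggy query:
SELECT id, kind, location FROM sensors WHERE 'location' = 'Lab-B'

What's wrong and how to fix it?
Bug: 'location' in single quotes is a string literal, not the column; the comparison is literal-vs-literal and never true

Fix: Reference the column as location without single quotes

Corrected query:
SELECT id, kind, location FROM sensors WHERE location = 'Lab-B'

Result:
id | kind   | location
---+--------+---------
2  | sound  | Lab-B   
3  | motion | Lab-B   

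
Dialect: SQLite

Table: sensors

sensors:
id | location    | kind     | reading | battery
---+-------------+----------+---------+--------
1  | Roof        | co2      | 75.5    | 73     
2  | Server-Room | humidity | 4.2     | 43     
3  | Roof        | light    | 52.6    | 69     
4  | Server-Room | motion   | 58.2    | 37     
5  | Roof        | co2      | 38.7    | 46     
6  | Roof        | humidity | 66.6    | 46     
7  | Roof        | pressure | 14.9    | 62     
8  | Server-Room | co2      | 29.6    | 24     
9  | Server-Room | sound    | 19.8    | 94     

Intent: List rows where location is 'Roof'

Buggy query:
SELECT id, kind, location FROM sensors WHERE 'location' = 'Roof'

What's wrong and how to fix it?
Bug: Single quotes denote string literals in SQL; the column name is being compared as a constant string

Fix: Remove the quotes around the column name (or use double quotes for an identifier)

Corrected query:
SELECT id, kind, location FROM sensors WHERE location = 'Roof'

Result:
id | kind     | location
---+----------+---------
1  | co2      | Roof    
3  | light    | Roof    
5  | co2      | Roof    
6  | humidity | Roof    
7  | pressure | Roof    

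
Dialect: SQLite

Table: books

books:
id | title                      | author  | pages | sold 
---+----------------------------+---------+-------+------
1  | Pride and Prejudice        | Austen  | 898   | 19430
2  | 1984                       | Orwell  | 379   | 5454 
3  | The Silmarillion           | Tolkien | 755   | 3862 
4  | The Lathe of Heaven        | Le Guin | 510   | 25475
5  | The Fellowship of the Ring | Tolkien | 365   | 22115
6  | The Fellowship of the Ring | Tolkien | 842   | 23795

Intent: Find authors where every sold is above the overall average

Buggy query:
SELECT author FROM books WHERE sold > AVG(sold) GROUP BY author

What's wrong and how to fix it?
Bug: AVG() is an aggregate; it can't sit directly in WHERE

Fix: Use a subquery for AVG and a HAVING MIN(...) filter so the condition holds for every row in the group

Corrected query:
SELECT author FROM books GROUP BY author HAVING MIN(sold) > (SELECT AVG(sold) FROM books)

Result:
author 
-------
Austen 
Le Guin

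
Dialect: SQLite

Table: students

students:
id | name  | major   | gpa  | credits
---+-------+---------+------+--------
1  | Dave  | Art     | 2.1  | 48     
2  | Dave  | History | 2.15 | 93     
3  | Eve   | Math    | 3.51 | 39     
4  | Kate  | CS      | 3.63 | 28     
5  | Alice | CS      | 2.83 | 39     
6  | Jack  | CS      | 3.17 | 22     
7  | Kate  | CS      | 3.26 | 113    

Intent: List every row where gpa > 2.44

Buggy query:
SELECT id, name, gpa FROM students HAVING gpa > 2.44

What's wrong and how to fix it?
Bug: HAVING filters the output of aggregation, but this query has no GROUP BY and no aggregate functions, so SQLite rejects it (HAVING clause on a non-aggregate query); the condition here is per row

Fix: Use WHERE for row-level filtering

Corrected query:
SELECT id, name, gpa FROM students WHERE gpa > 2.44

Result:
id | name  | gpa 
---+-------+-----
3  | Eve   | 3.51
4  | Kate  | 3.63
5  | Alice | 2.83
6  | Jack  | 3.17
7  | Kate  | 3.26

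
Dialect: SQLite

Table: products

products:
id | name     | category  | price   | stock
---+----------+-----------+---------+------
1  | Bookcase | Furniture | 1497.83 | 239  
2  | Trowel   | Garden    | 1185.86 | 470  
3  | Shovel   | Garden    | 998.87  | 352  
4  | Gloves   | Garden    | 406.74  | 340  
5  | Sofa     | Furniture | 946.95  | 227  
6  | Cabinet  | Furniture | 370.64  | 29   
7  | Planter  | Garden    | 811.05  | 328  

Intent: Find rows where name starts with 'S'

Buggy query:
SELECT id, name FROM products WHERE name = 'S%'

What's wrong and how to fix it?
Bug: Wildcards only work with LIKE; '=' treats '%' as a literal character

Fix: Use LIKE for wildcard pattern matching

Corrected query:
SELECT id, name FROM products WHERE name LIKE 'S%'

Result:
id | name  
---+-------
3  | Shovel
5  | Sofa  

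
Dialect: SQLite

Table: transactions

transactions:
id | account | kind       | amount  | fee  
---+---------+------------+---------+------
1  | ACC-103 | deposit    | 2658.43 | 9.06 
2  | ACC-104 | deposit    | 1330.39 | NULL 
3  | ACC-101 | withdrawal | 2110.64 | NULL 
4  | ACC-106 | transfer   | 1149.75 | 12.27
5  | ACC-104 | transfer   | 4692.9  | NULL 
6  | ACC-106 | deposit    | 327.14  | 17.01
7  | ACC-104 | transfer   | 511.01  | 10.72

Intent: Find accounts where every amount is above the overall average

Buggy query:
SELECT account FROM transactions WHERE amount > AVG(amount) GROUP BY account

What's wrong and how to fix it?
Bug: WHERE evaluates per row before aggregation, so AVG() is unavailable

Fix: Compute the overall average in a scalar subquery and compare each group's MIN against it in HAVING

Corrected query:
SELECT account FROM transactions GROUP BY account HAVING MIN(amount) > (SELECT AVG(amount) FROM transactions)

Result:
account
-------
ACC-101
ACC-103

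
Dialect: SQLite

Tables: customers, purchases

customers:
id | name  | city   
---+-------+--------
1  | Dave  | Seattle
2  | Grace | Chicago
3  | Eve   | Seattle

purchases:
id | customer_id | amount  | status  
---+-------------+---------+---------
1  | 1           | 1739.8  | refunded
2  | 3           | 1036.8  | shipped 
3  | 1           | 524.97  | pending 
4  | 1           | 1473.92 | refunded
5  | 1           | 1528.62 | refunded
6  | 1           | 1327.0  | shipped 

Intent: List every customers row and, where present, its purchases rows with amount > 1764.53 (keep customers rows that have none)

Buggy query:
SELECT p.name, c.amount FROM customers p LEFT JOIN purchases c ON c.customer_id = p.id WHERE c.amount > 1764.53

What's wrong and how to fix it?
Bug: A WHERE condition on the right-hand table after LEFT JOIN drops unmatched parents

Fix: Move the right-table condition into the ON clause so unmatched parents are kept

Corrected query:
SELECT p.name, c.amount FROM customers p LEFT JOIN purchases c ON c.customer_id = p.id AND c.amount > 1764.53

Result:
name  | amount
------+-------
Dave  | NULL  
Grace | NULL  
Eve   | NULL  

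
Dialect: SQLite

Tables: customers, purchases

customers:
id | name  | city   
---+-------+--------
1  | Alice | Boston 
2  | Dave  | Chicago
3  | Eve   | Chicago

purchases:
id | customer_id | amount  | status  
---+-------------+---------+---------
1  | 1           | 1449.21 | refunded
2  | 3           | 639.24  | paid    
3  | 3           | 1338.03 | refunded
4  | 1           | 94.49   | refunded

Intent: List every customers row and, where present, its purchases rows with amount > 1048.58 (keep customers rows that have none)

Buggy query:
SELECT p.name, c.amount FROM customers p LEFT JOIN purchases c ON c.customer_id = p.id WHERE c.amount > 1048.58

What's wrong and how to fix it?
Bug: A WHERE condition on the right-hand table after LEFT JOIN drops unmatched parents

Fix: Move the right-table condition into the ON clause so unmatched parents are kept

Corrected query:
SELECT p.name, c.amount FROM customers p LEFT JOIN purchases c ON c.customer_id = p.id AND c.amount > 1048.58

Result:
name  | amount 
------+--------
Alice | 1449.21
Dave  | NULL   
Eve   | 1338.03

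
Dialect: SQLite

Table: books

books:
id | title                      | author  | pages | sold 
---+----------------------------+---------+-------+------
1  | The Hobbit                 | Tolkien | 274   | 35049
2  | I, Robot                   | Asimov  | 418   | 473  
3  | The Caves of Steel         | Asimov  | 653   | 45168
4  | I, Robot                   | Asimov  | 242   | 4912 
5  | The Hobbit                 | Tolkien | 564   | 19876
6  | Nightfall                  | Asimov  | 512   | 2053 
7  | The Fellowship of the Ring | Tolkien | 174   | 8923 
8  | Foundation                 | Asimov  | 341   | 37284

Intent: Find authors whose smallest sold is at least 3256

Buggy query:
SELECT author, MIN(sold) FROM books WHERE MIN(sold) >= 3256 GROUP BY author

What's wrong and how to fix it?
Bug: MIN() in WHERE is a misuse of aggregate

Fix: Replace WHERE with HAVING after the GROUP BY

Corrected query:
SELECT author, MIN(sold) FROM books GROUP BY author HAVING MIN(sold) >= 3256

Result:
author  | MIN(sold)
--------+----------
Tolkien | 8923     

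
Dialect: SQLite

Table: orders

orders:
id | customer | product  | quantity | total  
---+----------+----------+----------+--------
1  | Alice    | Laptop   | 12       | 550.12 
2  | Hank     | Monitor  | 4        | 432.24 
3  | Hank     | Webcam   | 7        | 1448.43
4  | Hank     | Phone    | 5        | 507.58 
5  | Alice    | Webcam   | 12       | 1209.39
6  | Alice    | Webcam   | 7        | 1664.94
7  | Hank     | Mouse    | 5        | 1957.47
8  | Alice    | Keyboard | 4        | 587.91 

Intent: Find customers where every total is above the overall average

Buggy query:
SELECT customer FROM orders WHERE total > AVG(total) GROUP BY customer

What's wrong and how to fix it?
Bug: WHERE evaluates per row before aggregation, so AVG() is unavailable

Fix: Compute the overall average in a scalar subquery and compare each group's MIN against it in HAVING

Corrected query:
SELECT customer FROM orders GROUP BY customer HAVING MIN(total) > (SELECT AVG(total) FROM orders)

Result:
(no rows)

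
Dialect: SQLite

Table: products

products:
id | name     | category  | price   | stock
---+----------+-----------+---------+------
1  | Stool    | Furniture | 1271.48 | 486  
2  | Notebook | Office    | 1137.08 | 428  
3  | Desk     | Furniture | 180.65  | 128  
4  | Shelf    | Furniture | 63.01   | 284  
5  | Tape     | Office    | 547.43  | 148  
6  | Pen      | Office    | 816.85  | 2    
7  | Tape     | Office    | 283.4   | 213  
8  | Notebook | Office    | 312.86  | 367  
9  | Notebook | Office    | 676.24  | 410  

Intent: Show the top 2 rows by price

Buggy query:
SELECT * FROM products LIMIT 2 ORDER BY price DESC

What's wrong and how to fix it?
Bug: LIMIT must come after ORDER BY

Fix: Sort with ORDER BY, then apply LIMIT

Corrected query:
SELECT * FROM products ORDER BY price DESC LIMIT 2

Result:
id | name     | category  | price   | stock
---+----------+-----------+---------+------
1  | Stool    | Furniture | 1271.48 | 486  
2  | Notebook | Office    | 1137.08 | 428  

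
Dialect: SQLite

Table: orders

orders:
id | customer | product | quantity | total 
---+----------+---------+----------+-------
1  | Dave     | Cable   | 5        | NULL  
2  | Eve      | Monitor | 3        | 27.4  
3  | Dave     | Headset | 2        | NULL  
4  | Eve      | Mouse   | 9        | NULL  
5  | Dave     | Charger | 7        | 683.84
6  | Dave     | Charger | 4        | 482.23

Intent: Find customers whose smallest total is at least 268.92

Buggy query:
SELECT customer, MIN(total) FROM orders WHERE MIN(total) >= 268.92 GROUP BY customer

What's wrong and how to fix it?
Bug: MIN() in WHERE is a misuse of aggregate

Fix: Replace WHERE with HAVING after the GROUP BY

Corrected query:
SELECT customer, MIN(total) FROM orders GROUP BY customer HAVING MIN(total) >= 268.92

Result:
customer | MIN(total)
---------+-----------
Dave     | 482.23    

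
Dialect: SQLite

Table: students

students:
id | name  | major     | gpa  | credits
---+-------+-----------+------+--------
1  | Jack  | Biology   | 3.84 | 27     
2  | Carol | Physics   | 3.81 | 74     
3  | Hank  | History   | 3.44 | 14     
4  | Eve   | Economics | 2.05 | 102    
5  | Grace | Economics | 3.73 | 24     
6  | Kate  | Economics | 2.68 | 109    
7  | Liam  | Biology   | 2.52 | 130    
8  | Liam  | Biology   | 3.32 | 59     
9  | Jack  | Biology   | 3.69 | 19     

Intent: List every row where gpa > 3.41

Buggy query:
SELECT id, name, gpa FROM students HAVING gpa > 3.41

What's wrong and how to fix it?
Bug: This is a non-aggregate query (no GROUP BY, no aggregates), so in SQLite the HAVING clause is invalid here; a row-level condition belongs in WHERE

Fix: Replace HAVING with WHERE since the condition applies to individual rows

Corrected query:
SELECT id, name, gpa FROM students WHERE gpa > 3.41

Result:
id | name  | gpa 
---+-------+-----
1  | Jack  | 3.84
2  | Carol | 3.81
3  | Hank  | 3.44
5  | Grace | 3.73
9  | Jack  | 3.69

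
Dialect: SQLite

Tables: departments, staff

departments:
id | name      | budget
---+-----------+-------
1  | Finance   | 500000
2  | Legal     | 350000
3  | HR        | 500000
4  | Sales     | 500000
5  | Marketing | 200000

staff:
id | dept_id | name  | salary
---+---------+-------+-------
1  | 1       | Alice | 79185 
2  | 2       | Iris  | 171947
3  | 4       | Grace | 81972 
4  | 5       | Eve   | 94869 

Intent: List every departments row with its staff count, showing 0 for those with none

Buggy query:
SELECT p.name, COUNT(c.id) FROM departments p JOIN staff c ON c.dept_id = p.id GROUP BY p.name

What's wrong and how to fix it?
Bug: An inner join excludes parents with zero children

Fix: Switch to LEFT JOIN to retain unmatched parent rows

Corrected query:
SELECT p.name, COUNT(c.id) FROM departments p LEFT JOIN staff c ON c.dept_id = p.id GROUP BY p.name

Result:
name      | COUNT(c.id)
----------+------------
Finance   | 1          
HR        | 0          
Legal     | 1          
Marketing | 1          
Sales     | 1          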